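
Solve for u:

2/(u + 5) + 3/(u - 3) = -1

u = -7.772 or u = 0.772

Multiply both sides by (u + 5)(u - 3):
2(u - 3) + 3(u + 5) = -(u + 5)(u - 3).
Expand and collect terms: -u² - 7u + 6 = 0.
By the quadratic formula, u = (7 ± √73) / -2, so u ≈ -7.772 or u ≈ 0.772.
Neither value makes a denominator zero (u ≠ -5, u ≠ 3), so both are valid.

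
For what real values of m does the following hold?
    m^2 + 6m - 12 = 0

m = -7.5826 or m = 1.5826

Discriminant: (6)^2 - 4*1*(-12) = 84.
Quadratic formula: m = (-6 +/- sqrt(84)) / 2.
So m = -3 + sqrt(21) ~= 1.5826 or m = -sqrt(21) - 3 ~= -7.5826.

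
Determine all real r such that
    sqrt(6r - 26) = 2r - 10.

r = 7

Square both sides: 6r - 26 = (2r - 10)^2.
Expand and rearrange: 4r^2 - 46r + 126 = 0.
Solving gives r = 7 or r = 4.5.
Check each candidate in the original equation:
  r = 7: sqrt(16) = 4, while 2r - 10 = 4 — valid.
  r = 4.5: sqrt(1) = 1, while 2r - 10 = -1 — extraneous.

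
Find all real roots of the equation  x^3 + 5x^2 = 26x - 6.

x = -8.2426 or x = 0.2426 or x = 3

Rearrange: x^3 + 5x^2 - 26x + 6 = 0.
Possible rational roots are divisors of 6. Testing x = 3 gives 0, so (x - 3) is a factor.
Divide: x^3 + 5x^2 - 26x + 6 = (x - 3)(x^2 + 8x - 2).
Apply the quadratic formula to x^2 + 8x - 2 = 0: x = (-8 +/- sqrt(72))/2, i.e. x ~= 0.2426 or x ~= -8.2426.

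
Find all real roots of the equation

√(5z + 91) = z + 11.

z = -2

Square both sides: 5z + 91 = (z + 11)².
Expand and rearrange: z² + 17z + 30 = 0.
Solving gives z = -2 or z = -15.
Check each candidate in the original equation:
  z = -2: √(81) = 9, while z + 11 = 9 — valid.
  z = -15: √(16) = 4, while z + 11 = -4 — extraneous.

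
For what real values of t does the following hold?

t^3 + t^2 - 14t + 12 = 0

t = -4.6056 or t = 1 or t = 2.6056

Possible rational roots are divisors of 12. Testing t = 1 gives 0, so (t - 1) is a factor.
Divide: t^3 + t^2 - 14t + 12 = (t - 1)(t^2 + 2t - 12).
Apply the quadratic formula to t^2 + 2t - 12 = 0: t = (-2 +/- sqrt(52))/2, i.e. t ~= 2.6056 or t ~= -4.6056.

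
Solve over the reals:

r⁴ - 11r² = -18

Let u = r². The equation becomes u² - 11u + 18 = 0.
Factor: (u - 9)(u - 2) = 0, so u = 9 or u = 2.
r² = 9 gives r = ±3.
r² = 2 gives r = ±√(2) ≈ ±1.4142.

r = -3 or r = -1.4142 or r = 1.4142 or r = 3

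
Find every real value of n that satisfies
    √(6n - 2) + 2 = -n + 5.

Isolate the radical: √(6n - 2) = -n + 3.
Square both sides: 6n - 2 = (-n + 3)².
Expand and rearrange: n² - 12n + 11 = 0.
Solving gives n = 11 or n = 1.
Check each candidate in the original equation:
  n = 11: √(64) = 8, while -n + 3 = -8 — extraneous.
  n = 1: √(4) = 2, while -n + 3 = 2 — valid.

n = 1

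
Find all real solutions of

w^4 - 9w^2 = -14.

w = -2.6458 or w = -1.4142 or w = 1.4142 or w = 2.6458

Let u = w^2. The equation becomes u^2 - 9u + 14 = 0.
Factor: (u - 2)(u - 7) = 0, so u = 2 or u = 7.
w^2 = 2 gives w = +/-sqrt(2) ~= +/-1.4142.
w^2 = 7 gives w = +/-sqrt(7) ~= +/-2.6458.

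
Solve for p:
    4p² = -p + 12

Rearrange to standard form: 4p² + p - 12 = 0.
Discriminant: (1)² − 4·4·(-12) = 193.
Quadratic formula: p = (-1 ± √193) / 8.
So p = -1/8 + √(193)/8 ≈ 1.6116 or p = -√(193)/8 - 1/8 ≈ -1.8616.

p = -1.8616 or p = 1.6116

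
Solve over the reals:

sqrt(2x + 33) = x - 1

x = 8

Square both sides: 2x + 33 = (x - 1)^2.
Expand and rearrange: x^2 - 4x - 32 = 0.
Solving gives x = 8 or x = -4.
Check each candidate in the original equation:
  x = 8: sqrt(49) = 7, while x - 1 = 7 — valid.
  x = -4: sqrt(25) = 5, while x - 1 = -5 — extraneous.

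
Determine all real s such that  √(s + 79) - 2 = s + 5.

Isolate the radical: √(s + 79) = s + 7.
Square both sides: s + 79 = (s + 7)².
Expand and rearrange: s² + 13s - 30 = 0.
Solving gives s = 2 or s = -15.
Check each candidate in the original equation:
  s = 2: √(81) = 9, while s + 7 = 9 — valid.
  s = -15: √(64) = 8, while s + 7 = -8 — extraneous.

s = 2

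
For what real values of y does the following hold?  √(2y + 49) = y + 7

y = 0

Square both sides: 2y + 49 = (y + 7)².
Expand and rearrange: y² + 12y = 0.
Solving gives y = 0 or y = -12.
Check each candidate in the original equation:
  y = 0: √(49) = 7, while y + 7 = 7 — valid.
  y = -12: √(25) = 5, while y + 7 = -5 — extraneous.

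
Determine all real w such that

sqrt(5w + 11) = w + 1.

w = 5

Square both sides: 5w + 11 = (w + 1)^2.
Expand and rearrange: w^2 - 3w - 10 = 0.
Solving gives w = 5 or w = -2.
Check each candidate in the original equation:
  w = 5: sqrt(36) = 6, while w + 1 = 6 — valid.
  w = -2: sqrt(1) = 1, while w + 1 = -1 — extraneous.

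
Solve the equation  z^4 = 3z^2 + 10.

z = -2.2361 or z = 2.2361

Let u = z^2. The equation becomes u^2 - 3u - 10 = 0.
Factor: (u + 2)(u - 5) = 0, so u = -2 or u = 5.
z^2 = -2 < 0 has no real solution.
z^2 = 5 gives z = +/-sqrt(5) ~= +/-2.2361.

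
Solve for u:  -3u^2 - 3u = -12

Rearrange to standard form: -3u^2 - 3u + 12 = 0.
Discriminant: (-3)^2 - 4*(-3)*12 = 153.
Quadratic formula: u = (3 +/- sqrt(153)) / (-6).
So u = -sqrt(17)/2 - 1/2 ~= -2.5616 or u = -1/2 + sqrt(17)/2 ~= 1.5616.

u = -2.5616 or u = 1.5616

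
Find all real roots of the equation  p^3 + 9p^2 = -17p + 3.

p = -6.1623 or p = -3 or p = 0.1623

Rearrange: p^3 + 9p^2 + 17p - 3 = 0.
Possible rational roots are divisors of -3. Testing p = -3 gives 0, so (p + 3) is a factor.
Divide: p^3 + 9p^2 + 17p - 3 = (p + 3)(p^2 + 6p - 1).
Apply the quadratic formula to p^2 + 6p - 1 = 0: p = (-6 +/- sqrt(40))/2, i.e. p ~= 0.1623 or p ~= -6.1623.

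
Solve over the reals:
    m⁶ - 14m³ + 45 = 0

Let u = m³. The equation becomes u² - 14u + 45 = 0.
Factor: (u - 9)(u - 5) = 0, so u = 9 or u = 5.
m³ = 9 gives m = ∛(9) ≈ 2.0801.
m³ = 5 gives m = ∛(5) ≈ 1.71.

m = 1.71 or m = 2.0801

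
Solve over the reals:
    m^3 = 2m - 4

m = -2

Rearrange: m^3 - 2m + 4 = 0.
Possible rational roots are divisors of 4. Testing m = -2 gives 0, so (m + 2) is a factor.
Divide: m^3 - 2m + 4 = (m + 2)(m^2 - 2m + 2).
The quadratic m^2 - 2m + 2 has discriminant -4 < 0, so no further real roots.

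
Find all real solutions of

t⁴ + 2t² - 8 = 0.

t = -1.4142 or t = 1.4142

Let u = t². The equation becomes u² + 2u - 8 = 0.
Factor: (u + 4)(u - 2) = 0, so u = -4 or u = 2.
t² = -4 < 0 has no real solution.
t² = 2 gives t = ±√(2) ≈ ±1.4142.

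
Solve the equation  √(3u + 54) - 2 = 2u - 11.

u = 9

Isolate the radical: √(3u + 54) = 2u - 9.
Square both sides: 3u + 54 = (2u - 9)².
Expand and rearrange: 4u² - 39u + 27 = 0.
Solving gives u = 9 or u = 0.75.
Check each candidate in the original equation:
  u = 9: √(81) = 9, while 2u - 9 = 9 — valid.
  u = 0.75: √(56.25) = 7.5, while 2u - 9 = -7.5 — extraneous.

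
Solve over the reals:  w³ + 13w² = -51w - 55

w = -6.2361 or w = -5 or w = -1.7639

Rearrange: w³ + 13w² + 51w + 55 = 0.
Possible rational roots are divisors of 55. Testing w = -5 gives 0, so (w + 5) is a factor.
Divide: w³ + 13w² + 51w + 55 = (w + 5)(w² + 8w + 11).
Apply the quadratic formula to w² + 8w + 11 = 0: w = (-8 ± √20)/2, i.e. w ≈ -1.7639 or w ≈ -6.2361.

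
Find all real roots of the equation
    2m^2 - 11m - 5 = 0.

m = -0.4221 or m = 5.9221

Discriminant: (-11)^2 - 4*2*(-5) = 161.
Quadratic formula: m = (11 +/- sqrt(161)) / 4.
So m = 11/4 + sqrt(161)/4 ~= 5.9221 or m = 11/4 - sqrt(161)/4 ~= -0.4221.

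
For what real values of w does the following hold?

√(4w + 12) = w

w = 6

Square both sides: 4w + 12 = (w)².
Expand and rearrange: w² - 4w - 12 = 0.
Solving gives w = 6 or w = -2.
Check each candidate in the original equation:
  w = 6: √(36) = 6, while w = 6 — valid.
  w = -2: √(4) = 2, while w = -2 — extraneous.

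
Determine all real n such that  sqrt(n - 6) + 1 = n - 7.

n = 10

Isolate the radical: sqrt(n - 6) = n - 8.
Square both sides: n - 6 = (n - 8)^2.
Expand and rearrange: n^2 - 17n + 70 = 0.
Solving gives n = 10 or n = 7.
Check each candidate in the original equation:
  n = 10: sqrt(4) = 2, while n - 8 = 2 — valid.
  n = 7: sqrt(1) = 1, while n - 8 = -1 — extraneous.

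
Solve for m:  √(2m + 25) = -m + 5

m = 0

Square both sides: 2m + 25 = (-m + 5)².
Expand and rearrange: m² - 12m = 0.
Solving gives m = 12 or m = 0.
Check each candidate in the original equation:
  m = 12: √(49) = 7, while -m + 5 = -7 — extraneous.
  m = 0: √(25) = 5, while -m + 5 = 5 — valid.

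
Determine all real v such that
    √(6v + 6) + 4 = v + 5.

Isolate the radical: √(6v + 6) = v + 1.
Square both sides: 6v + 6 = (v + 1)².
Expand and rearrange: v² - 4v - 5 = 0.
Solving gives v = 5 or v = -1.
Check each candidate in the original equation:
  v = 5: √(36) = 6, while v + 1 = 6 — valid.
  v = -1: √(0) = 0, while v + 1 = 0 — valid.

v = -1 or v = 5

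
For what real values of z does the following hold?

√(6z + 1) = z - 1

z = 8

Square both sides: 6z + 1 = (z - 1)².
Expand and rearrange: z² - 8z = 0.
Solving gives z = 8 or z = 0.
Check each candidate in the original equation:
  z = 8: √(49) = 7, while z - 1 = 7 — valid.
  z = 0: √(1) = 1, while z - 1 = -1 — extraneous.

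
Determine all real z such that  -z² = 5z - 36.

Bring every term to one side: -z² - 5z + 36 = 0.
Factor: -1(z - 4)(z + 9) = 0.
So z = 4 or z = -9.

z = -9 or z = 4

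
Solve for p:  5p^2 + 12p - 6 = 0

p = -2.8248 or p = 0.4248

Discriminant: (12)^2 - 4*5*(-6) = 264.
Quadratic formula: p = (-12 +/- sqrt(264)) / 10.
So p = -6/5 + sqrt(66)/5 ~= 0.4248 or p = -sqrt(66)/5 - 6/5 ~= -2.8248.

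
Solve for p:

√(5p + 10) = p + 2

p = -2 or p = 3

Square both sides: 5p + 10 = (p + 2)².
Expand and rearrange: p² - p - 6 = 0.
Solving gives p = 3 or p = -2.
Check each candidate in the original equation:
  p = 3: √(25) = 5, while p + 2 = 5 — valid.
  p = -2: √(0) = 0, while p + 2 = 0 — valid.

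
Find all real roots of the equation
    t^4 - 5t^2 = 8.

t = -2.505 or t = 2.505

Let u = t^2. The equation becomes u^2 - 5u - 8 = 0.
By the quadratic formula, u = 5/2 + sqrt(57)/2 or u = 5/2 - sqrt(57)/2.
t^2 = 5/2 + sqrt(57)/2 gives t = +/-sqrt(5/2 + sqrt(57)/2) ~= +/-2.505.
t^2 = 5/2 - sqrt(57)/2 < 0 has no real solution.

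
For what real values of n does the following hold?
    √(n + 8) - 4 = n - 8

n = 8

Isolate the radical: √(n + 8) = n - 4.
Square both sides: n + 8 = (n - 4)².
Expand and rearrange: n² - 9n + 8 = 0.
Solving gives n = 8 or n = 1.
Check each candidate in the original equation:
  n = 8: √(16) = 4, while n - 4 = 4 — valid.
  n = 1: √(9) = 3, while n - 4 = -3 — extraneous.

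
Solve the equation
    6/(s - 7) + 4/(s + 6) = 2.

s = -4.4162 or s = 10.4162

Multiply both sides by (s - 7)(s + 6):
6(s + 6) + 4(s - 7) = 2(s - 7)(s + 6).
Expand and collect terms: 2s² - 12s - 92 = 0.
By the quadratic formula, s = (12 ± √880) / 4, so s ≈ 10.4162 or s ≈ -4.4162.
Neither value makes a denominator zero (s ≠ 7, s ≠ -6), so both are valid.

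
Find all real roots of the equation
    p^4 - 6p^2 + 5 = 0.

p = -2.2361 or p = -1 or p = 1 or p = 2.2361

Let u = p^2. The equation becomes u^2 - 6u + 5 = 0.
Factor: (u - 1)(u - 5) = 0, so u = 1 or u = 5.
p^2 = 1 gives p = +/-1.
p^2 = 5 gives p = +/-sqrt(5) ~= +/-2.2361.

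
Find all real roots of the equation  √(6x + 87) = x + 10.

Square both sides: 6x + 87 = (x + 10)².
Expand and rearrange: x² + 14x + 13 = 0.
Solving gives x = -1 or x = -13.
Check each candidate in the original equation:
  x = -1: √(81) = 9, while x + 10 = 9 — valid.
  x = -13: √(9) = 3, while x + 10 = -3 — extraneous.

x = -1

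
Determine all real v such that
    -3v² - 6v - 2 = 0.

Discriminant: (-6)² − 4·(-3)·(-2) = 12.
Quadratic formula: v = (6 ± √12) / (-6).
So v = -1 - √(3)/3 ≈ -1.5774 or v = -1 + √(3)/3 ≈ -0.4226.

v = -1.5774 or v = -0.4226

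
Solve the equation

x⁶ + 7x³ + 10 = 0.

x = -1.71 or x = -1.2599

Let u = x³. The equation becomes u² + 7u + 10 = 0.
Factor: (u + 5)(u + 2) = 0, so u = -5 or u = -2.
x³ = -5 gives x = -∛(5) ≈ -1.71.
x³ = -2 gives x = -∛(2) ≈ -1.2599.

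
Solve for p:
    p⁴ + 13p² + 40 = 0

Let u = p². The equation becomes u² + 13u + 40 = 0.
Factor: (u + 5)(u + 8) = 0, so u = -5 or u = -8.
p² = -5 < 0 has no real solution.
p² = -8 < 0 has no real solution.

No real solutions.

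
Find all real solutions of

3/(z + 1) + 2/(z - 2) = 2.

z = 0 or z = 3.5

Multiply both sides by (z + 1)(z - 2):
3(z - 2) + 2(z + 1) = 2(z + 1)(z - 2).
Expand and collect terms: 2z^2 - 7z = 0.
Factor or apply the quadratic formula: z = 3.5 or z = 0.
Neither value makes a denominator zero (z != -1, z != 2), so both are valid.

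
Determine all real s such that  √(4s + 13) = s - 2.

s = 9

Square both sides: 4s + 13 = (s - 2)².
Expand and rearrange: s² - 8s - 9 = 0.
Solving gives s = 9 or s = -1.
Check each candidate in the original equation:
  s = 9: √(49) = 7, while s - 2 = 7 — valid.
  s = -1: √(9) = 3, while s - 2 = -3 — extraneous.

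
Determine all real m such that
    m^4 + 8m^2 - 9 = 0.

m = -1 or m = 1

Let u = m^2. The equation becomes u^2 + 8u - 9 = 0.
Factor: (u - 1)(u + 9) = 0, so u = 1 or u = -9.
m^2 = 1 gives m = +/-1.
m^2 = -9 < 0 has no real solution.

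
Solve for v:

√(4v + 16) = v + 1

Square both sides: 4v + 16 = (v + 1)².
Expand and rearrange: v² - 2v - 15 = 0.
Solving gives v = 5 or v = -3.
Check each candidate in the original equation:
  v = 5: √(36) = 6, while v + 1 = 6 — valid.
  v = -3: √(4) = 2, while v + 1 = -2 — extraneous.

v = 5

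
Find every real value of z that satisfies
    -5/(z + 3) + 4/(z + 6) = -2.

Multiply both sides by (z + 3)(z + 6):
-5(z + 6) + 4(z + 3) = -2(z + 3)(z + 6).
Expand and collect terms: -2z² - 17z - 18 = 0.
By the quadratic formula, z = (17 ± √145) / -4, so z ≈ -7.2604 or z ≈ -1.2396.
Neither value makes a denominator zero (z ≠ -3, z ≠ -6), so both are valid.

z = -7.2604 or z = -1.2396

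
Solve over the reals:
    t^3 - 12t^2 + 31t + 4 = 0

Possible rational roots are divisors of 4. Testing t = 4 gives 0, so (t - 4) is a factor.
Divide: t^3 - 12t^2 + 31t + 4 = (t - 4)(t^2 - 8t - 1).
Apply the quadratic formula to t^2 - 8t - 1 = 0: t = (8 +/- sqrt(68))/2, i.e. t ~= 8.1231 or t ~= -0.1231.

t = -0.1231 or t = 4 or t = 8.1231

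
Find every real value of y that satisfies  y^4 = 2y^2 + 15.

Let u = y^2. The equation becomes u^2 - 2u - 15 = 0.
Factor: (u - 5)(u + 3) = 0, so u = 5 or u = -3.
y^2 = 5 gives y = +/-sqrt(5) ~= +/-2.2361.
y^2 = -3 < 0 has no real solution.

y = -2.2361 or y = 2.2361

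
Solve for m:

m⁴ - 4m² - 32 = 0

Let u = m². The equation becomes u² - 4u - 32 = 0.
Factor: (u + 4)(u - 8) = 0, so u = -4 or u = 8.
m² = -4 < 0 has no real solution.
m² = 8 gives m = ±2·√(2) ≈ ±2.8284.

m = -2.8284 or m = 2.8284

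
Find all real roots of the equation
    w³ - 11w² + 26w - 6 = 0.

Possible rational roots are divisors of -6. Testing w = 3 gives 0, so (w - 3) is a factor.
Divide: w³ - 11w² + 26w - 6 = (w - 3)(w² - 8w + 2).
Apply the quadratic formula to w² - 8w + 2 = 0: w = (8 ± √56)/2, i.e. w ≈ 7.7417 or w ≈ 0.2583.

w = 0.2583 or w = 3 or w = 7.7417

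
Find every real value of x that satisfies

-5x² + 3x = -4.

x = -0.6434 or x = 1.2434

Rearrange to standard form: -5x² + 3x + 4 = 0.
Discriminant: (3)² − 4·(-5)·4 = 89.
Quadratic formula: x = (-3 ± √89) / (-10).
So x = 3/10 - √(89)/10 ≈ -0.6434 or x = 3/10 + √(89)/10 ≈ 1.2434.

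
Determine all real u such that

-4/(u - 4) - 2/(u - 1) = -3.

Multiply both sides by (u - 4)(u - 1):
-4(u - 1) - 2(u - 4) = -3(u - 4)(u - 1).
Expand and collect terms: -3u² + 21u - 24 = 0.
By the quadratic formula, u = (-21 ± √153) / -6, so u ≈ 1.4384 or u ≈ 5.5616.
Neither value makes a denominator zero (u ≠ 4, u ≠ 1), so both are valid.

u = 1.4384 or u = 5.5616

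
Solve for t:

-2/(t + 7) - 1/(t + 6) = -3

Multiply both sides by (t + 7)(t + 6):
-2(t + 6) - (t + 7) = -3(t + 7)(t + 6).
Expand and collect terms: -3t^2 - 36t - 107 = 0.
By the quadratic formula, t = (36 +/- sqrt(12)) / -6, so t ~= -6.5774 or t ~= -5.4226.
Neither value makes a denominator zero (t != -7, t != -6), so both are valid.

t = -6.5774 or t = -5.4226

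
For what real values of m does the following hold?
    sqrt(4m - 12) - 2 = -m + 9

Isolate the radical: sqrt(4m - 12) = -m + 11.
Square both sides: 4m - 12 = (-m + 11)^2.
Expand and rearrange: m^2 - 26m + 133 = 0.
Solving gives m = 19 or m = 7.
Check each candidate in the original equation:
  m = 19: sqrt(64) = 8, while -m + 11 = -8 — extraneous.
  m = 7: sqrt(16) = 4, while -m + 11 = 4 — valid.

m = 7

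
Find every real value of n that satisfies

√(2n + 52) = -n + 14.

Square both sides: 2n + 52 = (-n + 14)².
Expand and rearrange: n² - 30n + 144 = 0.
Solving gives n = 24 or n = 6.
Check each candidate in the original equation:
  n = 24: √(100) = 10, while -n + 14 = -10 — extraneous.
  n = 6: √(64) = 8, while -n + 14 = 8 — valid.

n = 6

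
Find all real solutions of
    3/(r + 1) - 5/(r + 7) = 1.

Multiply both sides by (r + 1)(r + 7):
3(r + 7) - 5(r + 1) = (r + 1)(r + 7).
Expand and collect terms: r^2 + 10r - 9 = 0.
By the quadratic formula, r = (-10 +/- sqrt(136)) / 2, so r ~= 0.831 or r ~= -10.831.
Neither value makes a denominator zero (r != -1, r != -7), so both are valid.

r = -10.831 or r = 0.831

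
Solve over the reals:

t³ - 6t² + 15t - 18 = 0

t = 3

Possible rational roots are divisors of -18. Testing t = 3 gives 0, so (t - 3) is a factor.
Divide: t³ - 6t² + 15t - 18 = (t - 3)(t² - 3t + 6).
The quadratic t² - 3t + 6 has discriminant -15 < 0, so no further real roots.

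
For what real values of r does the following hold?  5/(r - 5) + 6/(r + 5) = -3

Multiply both sides by (r - 5)(r + 5):
5(r + 5) + 6(r - 5) = -3(r - 5)(r + 5).
Expand and collect terms: -3r^2 - 11r + 80 = 0.
By the quadratic formula, r = (11 +/- sqrt(1081)) / -6, so r ~= -7.3131 or r ~= 3.6464.
Neither value makes a denominator zero (r != 5, r != -5), so both are valid.

r = -7.3131 or r = 3.6464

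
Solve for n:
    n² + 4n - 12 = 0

Factor: (n + 6)(n - 2) = 0.
So n = -6 or n = 2.

n = -6 or n = 2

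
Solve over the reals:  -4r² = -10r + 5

r = 0.691 or r = 1.809

Rearrange to standard form: -4r² + 10r - 5 = 0.
Discriminant: (10)² − 4·(-4)·(-5) = 20.
Quadratic formula: r = (-10 ± √20) / (-8).
So r = 5/4 - √(5)/4 ≈ 0.691 or r = √(5)/4 + 5/4 ≈ 1.809.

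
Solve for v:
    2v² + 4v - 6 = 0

v = -3 or v = 1

Factor: 2(v + 3)(v - 1) = 0.
So v = -3 or v = 1.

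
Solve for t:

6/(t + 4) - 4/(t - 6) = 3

Multiply both sides by (t + 4)(t - 6):
6(t - 6) - 4(t + 4) = 3(t + 4)(t - 6).
Expand and collect terms: 3t^2 - 8t - 20 = 0.
By the quadratic formula, t = (8 +/- sqrt(304)) / 6, so t ~= 4.2393 or t ~= -1.5726.
Neither value makes a denominator zero (t != -4, t != 6), so both are valid.

t = -1.5726 or t = 4.2393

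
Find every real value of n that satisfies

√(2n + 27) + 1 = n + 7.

n = -1

Isolate the radical: √(2n + 27) = n + 6.
Square both sides: 2n + 27 = (n + 6)².
Expand and rearrange: n² + 10n + 9 = 0.
Solving gives n = -1 or n = -9.
Check each candidate in the original equation:
  n = -1: √(25) = 5, while n + 6 = 5 — valid.
  n = -9: √(9) = 3, while n + 6 = -3 — extraneous.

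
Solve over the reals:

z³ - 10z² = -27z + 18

Rearrange: z³ - 10z² + 27z - 18 = 0.
Possible rational roots are divisors of -18. Testing z = 3 gives 0, so (z - 3) is a factor.
Divide: z³ - 10z² + 27z - 18 = (z - 3)(z² - 7z + 6).
Factor the quadratic: z = 6 or z = 1.

z = 1 or z = 3 or z = 6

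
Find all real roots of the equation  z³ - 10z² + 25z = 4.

Rearrange: z³ - 10z² + 25z - 4 = 0.
Possible rational roots are divisors of -4. Testing z = 4 gives 0, so (z - 4) is a factor.
Divide: z³ - 10z² + 25z - 4 = (z - 4)(z² - 6z + 1).
Apply the quadratic formula to z² - 6z + 1 = 0: z = (6 ± √32)/2, i.e. z ≈ 5.8284 or z ≈ 0.1716.

z = 0.1716 or z = 4 or z = 5.8284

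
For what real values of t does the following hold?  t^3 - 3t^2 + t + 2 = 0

Possible rational roots are divisors of 2. Testing t = 2 gives 0, so (t - 2) is a factor.
Divide: t^3 - 3t^2 + t + 2 = (t - 2)(t^2 - t - 1).
Apply the quadratic formula to t^2 - t - 1 = 0: t = (1 +/- sqrt(5))/2, i.e. t ~= 1.618 or t ~= -0.618.

t = -0.618 or t = 1.618 or t = 2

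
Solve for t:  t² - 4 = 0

Factor: (t - 2)(t + 2) = 0.
So t = 2 or t = -2.

t = -2 or t = 2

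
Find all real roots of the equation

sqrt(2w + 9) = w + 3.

Square both sides: 2w + 9 = (w + 3)^2.
Expand and rearrange: w^2 + 4w = 0.
Solving gives w = 0 or w = -4.
Check each candidate in the original equation:
  w = 0: sqrt(9) = 3, while w + 3 = 3 — valid.
  w = -4: sqrt(1) = 1, while w + 3 = -1 — extraneous.

w = 0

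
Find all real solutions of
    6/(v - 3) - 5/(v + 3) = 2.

Multiply both sides by (v - 3)(v + 3):
6(v + 3) - 5(v - 3) = 2(v - 3)(v + 3).
Expand and collect terms: 2v² - v - 51 = 0.
By the quadratic formula, v = (1 ± √409) / 4, so v ≈ 5.3059 or v ≈ -4.8059.
Neither value makes a denominator zero (v ≠ 3, v ≠ -3), so both are valid.

v = -4.8059 or v = 5.3059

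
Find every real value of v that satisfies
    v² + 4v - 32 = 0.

Factor: (v - 4)(v + 8) = 0.
So v = 4 or v = -8.

v = -8 or v = 4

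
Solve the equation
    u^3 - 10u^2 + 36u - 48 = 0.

Possible rational roots are divisors of -48. Testing u = 4 gives 0, so (u - 4) is a factor.
Divide: u^3 - 10u^2 + 36u - 48 = (u - 4)(u^2 - 6u + 12).
The quadratic u^2 - 6u + 12 has discriminant -12 < 0, so no further real roots.

u = 4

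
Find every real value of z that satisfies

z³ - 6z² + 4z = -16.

z = -1.2361 or z = 3.2361 or z = 4

Rearrange: z³ - 6z² + 4z + 16 = 0.
Possible rational roots are divisors of 16. Testing z = 4 gives 0, so (z - 4) is a factor.
Divide: z³ - 6z² + 4z + 16 = (z - 4)(z² - 2z - 4).
Apply the quadratic formula to z² - 2z - 4 = 0: z = (2 ± √20)/2, i.e. z ≈ 3.2361 or z ≈ -1.2361.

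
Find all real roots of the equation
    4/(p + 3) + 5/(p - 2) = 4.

Multiply both sides by (p + 3)(p - 2):
4(p - 2) + 5(p + 3) = 4(p + 3)(p - 2).
Expand and collect terms: 4p^2 - 5p - 31 = 0.
By the quadratic formula, p = (5 +/- sqrt(521)) / 8, so p ~= 3.4782 or p ~= -2.2282.
Neither value makes a denominator zero (p != -3, p != 2), so both are valid.

p = -2.2282 or p = 3.4782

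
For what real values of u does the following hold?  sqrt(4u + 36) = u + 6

u = 0

Square both sides: 4u + 36 = (u + 6)^2.
Expand and rearrange: u^2 + 8u = 0.
Solving gives u = 0 or u = -8.
Check each candidate in the original equation:
  u = 0: sqrt(36) = 6, while u + 6 = 6 — valid.
  u = -8: sqrt(4) = 2, while u + 6 = -2 — extraneous.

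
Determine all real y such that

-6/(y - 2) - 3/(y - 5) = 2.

y = -1.8423 or y = 4.3423

Multiply both sides by (y - 2)(y - 5):
-6(y - 5) - 3(y - 2) = 2(y - 2)(y - 5).
Expand and collect terms: 2y^2 - 5y - 16 = 0.
By the quadratic formula, y = (5 +/- sqrt(153)) / 4, so y ~= 4.3423 or y ~= -1.8423.
Neither value makes a denominator zero (y != 2, y != 5), so both are valid.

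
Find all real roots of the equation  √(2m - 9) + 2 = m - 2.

m = 5

Isolate the radical: √(2m - 9) = m - 4.
Square both sides: 2m - 9 = (m - 4)².
Expand and rearrange: m² - 10m + 25 = 0.
This gives the repeated root m = 5.
Check in the original equation:
  m = 5: √(1) = 1, while m - 4 = 1 — valid.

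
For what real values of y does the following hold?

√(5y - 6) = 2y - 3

Square both sides: 5y - 6 = (2y - 3)².
Expand and rearrange: 4y² - 17y + 15 = 0.
Solving gives y = 3 or y = 1.25.
Check each candidate in the original equation:
  y = 3: √(9) = 3, while 2y - 3 = 3 — valid.
  y = 1.25: √(0.25) = 0.5, while 2y - 3 = -0.5 — extraneous.

y = 3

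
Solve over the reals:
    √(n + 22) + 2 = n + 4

Isolate the radical: √(n + 22) = n + 2.
Square both sides: n + 22 = (n + 2)².
Expand and rearrange: n² + 3n - 18 = 0.
Solving gives n = 3 or n = -6.
Check each candidate in the original equation:
  n = 3: √(25) = 5, while n + 2 = 5 — valid.
  n = -6: √(16) = 4, while n + 2 = -4 — extraneous.

n = 3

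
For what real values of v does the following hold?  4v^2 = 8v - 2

v = 0.2929 or v = 1.7071

Rearrange to standard form: 4v^2 - 8v + 2 = 0.
Discriminant: (-8)^2 - 4*4*2 = 32.
Quadratic formula: v = (8 +/- sqrt(32)) / 8.
So v = sqrt(2)/2 + 1 ~= 1.7071 or v = 1 - sqrt(2)/2 ~= 0.2929.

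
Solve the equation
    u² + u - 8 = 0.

Discriminant: (1)² − 4·1·(-8) = 33.
Quadratic formula: u = (-1 ± √33) / 2.
So u = -1/2 + √(33)/2 ≈ 2.3723 or u = -√(33)/2 - 1/2 ≈ -3.3723.

u = -3.3723 or u = 2.3723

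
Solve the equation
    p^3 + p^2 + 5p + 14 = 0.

p = -2

Possible rational roots are divisors of 14. Testing p = -2 gives 0, so (p + 2) is a factor.
Divide: p^3 + p^2 + 5p + 14 = (p + 2)(p^2 - p + 7).
The quadratic p^2 - p + 7 has discriminant -27 < 0, so no further real roots.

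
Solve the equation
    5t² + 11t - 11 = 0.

Discriminant: (11)² − 4·5·(-11) = 341.
Quadratic formula: t = (-11 ± √341) / 10.
So t = -11/10 + √(341)/10 ≈ 0.7466 or t = -√(341)/10 - 11/10 ≈ -2.9466.

t = -2.9466 or t = 0.7466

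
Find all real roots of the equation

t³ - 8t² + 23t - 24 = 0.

t = 3

Possible rational roots are divisors of -24. Testing t = 3 gives 0, so (t - 3) is a factor.
Divide: t³ - 8t² + 23t - 24 = (t - 3)(t² - 5t + 8).
The quadratic t² - 5t + 8 has discriminant -7 < 0, so no further real roots.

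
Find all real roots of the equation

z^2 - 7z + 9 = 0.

z = 1.6972 or z = 5.3028

Discriminant: (-7)^2 - 4*1*9 = 13.
Quadratic formula: z = (7 +/- sqrt(13)) / 2.
So z = sqrt(13)/2 + 7/2 ~= 5.3028 or z = 7/2 - sqrt(13)/2 ~= 1.6972.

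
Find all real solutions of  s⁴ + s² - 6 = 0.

s = -1.4142 or s = 1.4142

Let u = s². The equation becomes u² + u - 6 = 0.
Factor: (u + 3)(u - 2) = 0, so u = -3 or u = 2.
s² = -3 < 0 has no real solution.
s² = 2 gives s = ±√(2) ≈ ±1.4142.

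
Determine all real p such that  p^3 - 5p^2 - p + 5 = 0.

Possible rational roots are divisors of 5. Testing p = 5 gives 0, so (p - 5) is a factor.
Divide: p^3 - 5p^2 - p + 5 = (p - 5)(p^2 - 1).
Factor the quadratic: p = 1 or p = -1.

p = -1 or p = 1 or p = 5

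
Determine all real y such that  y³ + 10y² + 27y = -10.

Rearrange: y³ + 10y² + 27y + 10 = 0.
Possible rational roots are divisors of 10. Testing y = -5 gives 0, so (y + 5) is a factor.
Divide: y³ + 10y² + 27y + 10 = (y + 5)(y² + 5y + 2).
Apply the quadratic formula to y² + 5y + 2 = 0: y = (-5 ± √17)/2, i.e. y ≈ -0.4384 or y ≈ -4.5616.

y = -5 or y = -4.5616 or y = -0.4384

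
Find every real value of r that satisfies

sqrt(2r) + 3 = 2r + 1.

Isolate the radical: sqrt(2r) = 2r - 2.
Square both sides: 2r = (2r - 2)^2.
Expand and rearrange: 4r^2 - 10r + 4 = 0.
Solving gives r = 2 or r = 0.5.
Check each candidate in the original equation:
  r = 2: sqrt(4) = 2, while 2r - 2 = 2 — valid.
  r = 0.5: sqrt(1) = 1, while 2r - 2 = -1 — extraneous.

r = 2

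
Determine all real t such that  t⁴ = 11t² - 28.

t = -2.6458 or t = -2 or t = 2 or t = 2.6458

Let u = t². The equation becomes u² - 11u + 28 = 0.
Factor: (u - 7)(u - 4) = 0, so u = 7 or u = 4.
t² = 7 gives t = ±√(7) ≈ ±2.6458.
t² = 4 gives t = ±2.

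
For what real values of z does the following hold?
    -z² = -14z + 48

Bring every term to one side: -z² + 14z - 48 = 0.
Factor: -1(z - 6)(z - 8) = 0.
So z = 6 or z = 8.

z = 6 or z = 8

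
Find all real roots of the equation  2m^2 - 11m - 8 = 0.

Discriminant: (-11)^2 - 4*2*(-8) = 185.
Quadratic formula: m = (11 +/- sqrt(185)) / 4.
So m = 11/4 + sqrt(185)/4 ~= 6.1504 or m = 11/4 - sqrt(185)/4 ~= -0.6504.

m = -0.6504 or m = 6.1504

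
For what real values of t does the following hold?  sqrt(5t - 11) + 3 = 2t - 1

t = 2.25 or t = 3

Isolate the radical: sqrt(5t - 11) = 2t - 4.
Square both sides: 5t - 11 = (2t - 4)^2.
Expand and rearrange: 4t^2 - 21t + 27 = 0.
Solving gives t = 3 or t = 2.25.
Check each candidate in the original equation:
  t = 3: sqrt(4) = 2, while 2t - 4 = 2 — valid.
  t = 2.25: sqrt(0.25) = 0.5, while 2t - 4 = 0.5 — valid.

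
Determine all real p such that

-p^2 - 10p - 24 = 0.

p = -6 or p = -4

Factor: -1(p + 4)(p + 6) = 0.
So p = -4 or p = -6.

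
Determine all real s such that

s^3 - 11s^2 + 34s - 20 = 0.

Possible rational roots are divisors of -20. Testing s = 5 gives 0, so (s - 5) is a factor.
Divide: s^3 - 11s^2 + 34s - 20 = (s - 5)(s^2 - 6s + 4).
Apply the quadratic formula to s^2 - 6s + 4 = 0: s = (6 +/- sqrt(20))/2, i.e. s ~= 5.2361 or s ~= 0.7639.

s = 0.7639 or s = 5 or s = 5.2361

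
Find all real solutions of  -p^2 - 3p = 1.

Rearrange to standard form: -p^2 - 3p - 1 = 0.
Discriminant: (-3)^2 - 4*(-1)*(-1) = 5.
Quadratic formula: p = (3 +/- sqrt(5)) / (-2).
So p = -3/2 - sqrt(5)/2 ~= -2.618 or p = -3/2 + sqrt(5)/2 ~= -0.382.

p = -2.618 or p = -0.382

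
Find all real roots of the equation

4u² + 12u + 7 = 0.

u = -2.2071 or u = -0.7929

Discriminant: (12)² − 4·4·7 = 32.
Quadratic formula: u = (-12 ± √32) / 8.
So u = -3/2 + √(2)/2 ≈ -0.7929 or u = -3/2 - √(2)/2 ≈ -2.2071.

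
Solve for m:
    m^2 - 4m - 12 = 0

Factor: (m - 6)(m + 2) = 0.
So m = 6 or m = -2.

m = -2 or m = 6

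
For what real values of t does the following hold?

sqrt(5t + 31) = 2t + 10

Square both sides: 5t + 31 = (2t + 10)^2.
Expand and rearrange: 4t^2 + 35t + 69 = 0.
Solving gives t = -3 or t = -5.75.
Check each candidate in the original equation:
  t = -3: sqrt(16) = 4, while 2t + 10 = 4 — valid.
  t = -5.75: sqrt(2.25) = 1.5, while 2t + 10 = -1.5 — extraneous.

t = -3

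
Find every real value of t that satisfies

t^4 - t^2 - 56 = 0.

Let u = t^2. The equation becomes u^2 - u - 56 = 0.
Factor: (u + 7)(u - 8) = 0, so u = -7 or u = 8.
t^2 = -7 < 0 has no real solution.
t^2 = 8 gives t = +/-2*sqrt(2) ~= +/-2.8284.

t = -2.8284 or t = 2.8284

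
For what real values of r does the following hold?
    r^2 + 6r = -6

Rearrange to standard form: r^2 + 6r + 6 = 0.
Discriminant: (6)^2 - 4*1*6 = 12.
Quadratic formula: r = (-6 +/- sqrt(12)) / 2.
So r = -3 + sqrt(3) ~= -1.2679 or r = -3 - sqrt(3) ~= -4.7321.

r = -4.7321 or r = -1.2679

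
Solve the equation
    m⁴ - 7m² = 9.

m = -2.8478 or m = 2.8478

Let u = m². The equation becomes u² - 7u - 9 = 0.
By the quadratic formula, u = 7/2 + √(85)/2 or u = 7/2 - √(85)/2.
m² = 7/2 + √(85)/2 gives m = ±√(7/2 + √(85)/2) ≈ ±2.8478.
m² = 7/2 - √(85)/2 < 0 has no real solution.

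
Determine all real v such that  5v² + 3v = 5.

v = -1.344 or v = 0.744

Rearrange to standard form: 5v² + 3v - 5 = 0.
Discriminant: (3)² − 4·5·(-5) = 109.
Quadratic formula: v = (-3 ± √109) / 10.
So v = -3/10 + √(109)/10 ≈ 0.744 or v = -√(109)/10 - 3/10 ≈ -1.344.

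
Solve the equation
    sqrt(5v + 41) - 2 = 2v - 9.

Isolate the radical: sqrt(5v + 41) = 2v - 7.
Square both sides: 5v + 41 = (2v - 7)^2.
Expand and rearrange: 4v^2 - 33v + 8 = 0.
Solving gives v = 8 or v = 0.25.
Check each candidate in the original equation:
  v = 8: sqrt(81) = 9, while 2v - 7 = 9 — valid.
  v = 0.25: sqrt(42.25) = 6.5, while 2v - 7 = -6.5 — extraneous.

v = 8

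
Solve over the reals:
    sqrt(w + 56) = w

w = 8

Square both sides: w + 56 = (w)^2.
Expand and rearrange: w^2 - w - 56 = 0.
Solving gives w = 8 or w = -7.
Check each candidate in the original equation:
  w = 8: sqrt(64) = 8, while w = 8 — valid.
  w = -7: sqrt(49) = 7, while w = -7 — extraneous.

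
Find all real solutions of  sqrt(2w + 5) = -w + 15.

w = 10

Square both sides: 2w + 5 = (-w + 15)^2.
Expand and rearrange: w^2 - 32w + 220 = 0.
Solving gives w = 22 or w = 10.
Check each candidate in the original equation:
  w = 22: sqrt(49) = 7, while -w + 15 = -7 — extraneous.
  w = 10: sqrt(25) = 5, while -w + 15 = 5 — valid.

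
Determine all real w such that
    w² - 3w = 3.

Rearrange to standard form: w² - 3w - 3 = 0.
Discriminant: (-3)² − 4·1·(-3) = 21.
Quadratic formula: w = (3 ± √21) / 2.
So w = 3/2 + √(21)/2 ≈ 3.7913 or w = 3/2 - √(21)/2 ≈ -0.7913.

w = -0.7913 or w = 3.7913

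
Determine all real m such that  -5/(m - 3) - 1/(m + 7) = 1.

m = -8.7417 or m = -1.2583

Multiply both sides by (m - 3)(m + 7):
-5(m + 7) - (m - 3) = (m - 3)(m + 7).
Expand and collect terms: m² + 10m + 11 = 0.
By the quadratic formula, m = (-10 ± √56) / 2, so m ≈ -1.2583 or m ≈ -8.7417.
Neither value makes a denominator zero (m ≠ 3, m ≠ -7), so both are valid.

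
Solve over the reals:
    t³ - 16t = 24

Rearrange: t³ - 16t - 24 = 0.
Possible rational roots are divisors of -24. Testing t = -2 gives 0, so (t + 2) is a factor.
Divide: t³ - 16t - 24 = (t + 2)(t² - 2t - 12).
Apply the quadratic formula to t² - 2t - 12 = 0: t = (2 ± √52)/2, i.e. t ≈ 4.6056 or t ≈ -2.6056.

t = -2.6056 or t = -2 or t = 4.6056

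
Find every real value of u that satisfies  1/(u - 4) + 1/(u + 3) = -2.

u = -3.5355 or u = 3.5355

Multiply both sides by (u - 4)(u + 3):
(u + 3) + (u - 4) = -2(u - 4)(u + 3).
Expand and collect terms: -2u² + 25 = 0.
By the quadratic formula, u = (0 ± √200) / -4, so u ≈ -3.5355 or u ≈ 3.5355.
Neither value makes a denominator zero (u ≠ 4, u ≠ -3), so both are valid.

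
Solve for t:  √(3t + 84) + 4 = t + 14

Isolate the radical: √(3t + 84) = t + 10.
Square both sides: 3t + 84 = (t + 10)².
Expand and rearrange: t² + 17t + 16 = 0.
Solving gives t = -1 or t = -16.
Check each candidate in the original equation:
  t = -1: √(81) = 9, while t + 10 = 9 — valid.
  t = -16: √(36) = 6, while t + 10 = -6 — extraneous.

t = -1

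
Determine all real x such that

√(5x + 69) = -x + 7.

x = -1

Square both sides: 5x + 69 = (-x + 7)².
Expand and rearrange: x² - 19x - 20 = 0.
Solving gives x = 20 or x = -1.
Check each candidate in the original equation:
  x = 20: √(169) = 13, while -x + 7 = -13 — extraneous.
  x = -1: √(64) = 8, while -x + 7 = 8 — valid.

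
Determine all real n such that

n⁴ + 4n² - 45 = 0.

Let u = n². The equation becomes u² + 4u - 45 = 0.
Factor: (u + 9)(u - 5) = 0, so u = -9 or u = 5.
n² = -9 < 0 has no real solution.
n² = 5 gives n = ±√(5) ≈ ±2.2361.

n = -2.2361 or n = 2.2361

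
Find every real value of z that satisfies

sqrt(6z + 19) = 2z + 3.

Square both sides: 6z + 19 = (2z + 3)^2.
Expand and rearrange: 4z^2 + 6z - 10 = 0.
Solving gives z = 1 or z = -2.5.
Check each candidate in the original equation:
  z = 1: sqrt(25) = 5, while 2z + 3 = 5 — valid.
  z = -2.5: sqrt(4) = 2, while 2z + 3 = -2 — extraneous.

z = 1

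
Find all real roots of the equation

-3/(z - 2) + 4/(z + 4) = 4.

Multiply both sides by (z - 2)(z + 4):
-3(z + 4) + 4(z - 2) = 4(z - 2)(z + 4).
Expand and collect terms: 4z^2 + 7z - 12 = 0.
By the quadratic formula, z = (-7 +/- sqrt(241)) / 8, so z ~= 1.0655 or z ~= -2.8155.
Neither value makes a denominator zero (z != 2, z != -4), so both are valid.

z = -2.8155 or z = 1.0655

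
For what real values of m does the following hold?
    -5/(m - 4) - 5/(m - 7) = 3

Multiply both sides by (m - 4)(m - 7):
-5(m - 7) - 5(m - 4) = 3(m - 4)(m - 7).
Expand and collect terms: 3m^2 - 23m + 29 = 0.
By the quadratic formula, m = (23 +/- sqrt(181)) / 6, so m ~= 6.0756 or m ~= 1.5911.
Neither value makes a denominator zero (m != 4, m != 7), so both are valid.

m = 1.5911 or m = 6.0756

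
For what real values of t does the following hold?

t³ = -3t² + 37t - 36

t = -8.1098 or t = 1.1098 or t = 4

Rearrange: t³ + 3t² - 37t + 36 = 0.
Possible rational roots are divisors of 36. Testing t = 4 gives 0, so (t - 4) is a factor.
Divide: t³ + 3t² - 37t + 36 = (t - 4)(t² + 7t - 9).
Apply the quadratic formula to t² + 7t - 9 = 0: t = (-7 ± √85)/2, i.e. t ≈ 1.1098 or t ≈ -8.1098.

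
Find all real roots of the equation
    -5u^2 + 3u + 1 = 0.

Discriminant: (3)^2 - 4*(-5)*1 = 29.
Quadratic formula: u = (-3 +/- sqrt(29)) / (-10).
So u = 3/10 - sqrt(29)/10 ~= -0.2385 or u = 3/10 + sqrt(29)/10 ~= 0.8385.

u = -0.2385 or u = 0.8385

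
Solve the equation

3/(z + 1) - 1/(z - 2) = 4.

Multiply both sides by (z + 1)(z - 2):
3(z - 2) - (z + 1) = 4(z + 1)(z - 2).
Expand and collect terms: 4z² - 6z - 1 = 0.
By the quadratic formula, z = (6 ± √52) / 8, so z ≈ 1.6514 or z ≈ -0.1514.
Neither value makes a denominator zero (z ≠ -1, z ≠ 2), so both are valid.

z = -0.1514 or z = 1.6514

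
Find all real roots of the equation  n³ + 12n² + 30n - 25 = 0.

Possible rational roots are divisors of -25. Testing n = -5 gives 0, so (n + 5) is a factor.
Divide: n³ + 12n² + 30n - 25 = (n + 5)(n² + 7n - 5).
Apply the quadratic formula to n² + 7n - 5 = 0: n = (-7 ± √69)/2, i.e. n ≈ 0.6533 or n ≈ -7.6533.

n = -7.6533 or n = -5 or n = 0.6533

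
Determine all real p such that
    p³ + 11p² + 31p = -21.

p = -7 or p = -3 or p = -1

Rearrange: p³ + 11p² + 31p + 21 = 0.
Possible rational roots are divisors of 21. Testing p = -3 gives 0, so (p + 3) is a factor.
Divide: p³ + 11p² + 31p + 21 = (p + 3)(p² + 8p + 7).
Factor the quadratic: p = -1 or p = -7.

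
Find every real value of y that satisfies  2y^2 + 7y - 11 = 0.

Discriminant: (7)^2 - 4*2*(-11) = 137.
Quadratic formula: y = (-7 +/- sqrt(137)) / 4.
So y = -7/4 + sqrt(137)/4 ~= 1.1762 or y = -sqrt(137)/4 - 7/4 ~= -4.6762.

y = -4.6762 or y = 1.1762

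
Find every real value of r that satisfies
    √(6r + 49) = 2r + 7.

r = 0

Square both sides: 6r + 49 = (2r + 7)².
Expand and rearrange: 4r² + 22r = 0.
Solving gives r = 0 or r = -5.5.
Check each candidate in the original equation:
  r = 0: √(49) = 7, while 2r + 7 = 7 — valid.
  r = -5.5: √(16) = 4, while 2r + 7 = -4 — extraneous.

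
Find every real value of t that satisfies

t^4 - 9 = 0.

t = -1.7321 or t = 1.7321

Let u = t^2. The equation becomes u^2 - 9 = 0.
Factor: (u - 3)(u + 3) = 0, so u = 3 or u = -3.
t^2 = 3 gives t = +/-sqrt(3) ~= +/-1.7321.
t^2 = -3 < 0 has no real solution.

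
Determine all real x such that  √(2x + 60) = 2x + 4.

x = 2

Square both sides: 2x + 60 = (2x + 4)².
Expand and rearrange: 4x² + 14x - 44 = 0.
Solving gives x = 2 or x = -5.5.
Check each candidate in the original equation:
  x = 2: √(64) = 8, while 2x + 4 = 8 — valid.
  x = -5.5: √(49) = 7, while 2x + 4 = -7 — extraneous.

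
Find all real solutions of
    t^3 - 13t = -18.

t = -4.1623 or t = 2 or t = 2.1623

Rearrange: t^3 - 13t + 18 = 0.
Possible rational roots are divisors of 18. Testing t = 2 gives 0, so (t - 2) is a factor.
Divide: t^3 - 13t + 18 = (t - 2)(t^2 + 2t - 9).
Apply the quadratic formula to t^2 + 2t - 9 = 0: t = (-2 +/- sqrt(40))/2, i.e. t ~= 2.1623 or t ~= -4.1623.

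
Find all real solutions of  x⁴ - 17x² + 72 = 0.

x = -3 or x = -2.8284 or x = 2.8284 or x = 3

Let u = x². The equation becomes u² - 17u + 72 = 0.
Factor: (u - 9)(u - 8) = 0, so u = 9 or u = 8.
x² = 9 gives x = ±3.
x² = 8 gives x = ±2·√(2) ≈ ±2.8284.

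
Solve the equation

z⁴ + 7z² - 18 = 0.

Let u = z². The equation becomes u² + 7u - 18 = 0.
Factor: (u + 9)(u - 2) = 0, so u = -9 or u = 2.
z² = -9 < 0 has no real solution.
z² = 2 gives z = ±√(2) ≈ ±1.4142.

z = -1.4142 or z = 1.4142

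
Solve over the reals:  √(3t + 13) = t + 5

Square both sides: 3t + 13 = (t + 5)².
Expand and rearrange: t² + 7t + 12 = 0.
Solving gives t = -3 or t = -4.
Check each candidate in the original equation:
  t = -3: √(4) = 2, while t + 5 = 2 — valid.
  t = -4: √(1) = 1, while t + 5 = 1 — valid.

t = -4 or t = -3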